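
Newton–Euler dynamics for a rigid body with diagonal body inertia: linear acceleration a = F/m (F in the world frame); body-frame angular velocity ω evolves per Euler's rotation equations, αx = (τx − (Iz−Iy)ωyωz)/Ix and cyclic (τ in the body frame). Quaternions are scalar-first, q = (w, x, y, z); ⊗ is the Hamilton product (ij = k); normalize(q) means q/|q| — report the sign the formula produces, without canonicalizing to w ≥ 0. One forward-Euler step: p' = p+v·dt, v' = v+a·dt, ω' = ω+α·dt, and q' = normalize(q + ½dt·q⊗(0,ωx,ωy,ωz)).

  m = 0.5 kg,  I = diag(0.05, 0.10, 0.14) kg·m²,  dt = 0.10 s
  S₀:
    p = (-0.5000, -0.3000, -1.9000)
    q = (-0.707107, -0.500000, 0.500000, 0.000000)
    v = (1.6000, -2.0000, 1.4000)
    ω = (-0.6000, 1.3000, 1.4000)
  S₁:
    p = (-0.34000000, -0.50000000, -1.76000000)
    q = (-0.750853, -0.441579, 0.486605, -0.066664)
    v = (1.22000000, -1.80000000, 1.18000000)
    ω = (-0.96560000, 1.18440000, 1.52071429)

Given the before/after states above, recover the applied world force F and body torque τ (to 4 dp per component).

Δv = v₁−v₀ = (-0.38000000, 0.20000000, -0.22000000)
applied force F = (-1.9000, 1.0000, -1.1000)
ω₁ − ω₀ = (-0.36560000, -0.11560000, 0.12071429)
precession coupling = (0.0728, 0.0756, -0.0390)
I·α + gyro = (-0.1100, -0.0400, 0.1300)

F = (-1.9000, 1.0000, -1.1000)
τ = (-0.1100, -0.0400, 0.1300)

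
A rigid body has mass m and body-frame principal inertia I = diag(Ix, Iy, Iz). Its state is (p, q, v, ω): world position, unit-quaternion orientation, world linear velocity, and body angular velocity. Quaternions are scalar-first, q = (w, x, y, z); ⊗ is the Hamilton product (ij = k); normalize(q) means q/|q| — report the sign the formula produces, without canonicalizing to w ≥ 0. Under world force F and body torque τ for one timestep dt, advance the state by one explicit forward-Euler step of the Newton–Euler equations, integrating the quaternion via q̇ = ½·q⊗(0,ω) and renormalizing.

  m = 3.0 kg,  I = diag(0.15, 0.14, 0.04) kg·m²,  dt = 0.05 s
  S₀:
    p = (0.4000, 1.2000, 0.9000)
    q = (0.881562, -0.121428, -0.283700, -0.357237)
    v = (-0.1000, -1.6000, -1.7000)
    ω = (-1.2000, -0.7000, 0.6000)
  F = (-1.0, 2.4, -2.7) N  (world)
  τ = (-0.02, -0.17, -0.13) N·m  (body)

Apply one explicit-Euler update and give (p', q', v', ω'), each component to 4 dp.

p' = (0.3950, 1.1200, 0.8150)
q' = (0.8777, -0.1583, -0.2864, -0.3501)
v' = (-0.1167, -1.5600, -1.7450)
ω' = (-1.2207, -0.7324, 0.4480)

angular accel α = (-0.4133, -0.6486, -3.0400)
ω + α·dt = (-1.2207, -0.7324, 0.4480)
Hamilton product q⊗(0,ω) = (-0.1299614, -1.4781603, -0.1155522, 0.2734968)
updated quaternion q' = (0.8777, -0.1583, -0.2864, -0.3501)
linear accel F/m = (-0.3333, 0.8000, -0.9000)
p' = p + v·dt = (0.3950, 1.1200, 0.8150)
new velocity v' = (-0.1167, -1.5600, -1.7450)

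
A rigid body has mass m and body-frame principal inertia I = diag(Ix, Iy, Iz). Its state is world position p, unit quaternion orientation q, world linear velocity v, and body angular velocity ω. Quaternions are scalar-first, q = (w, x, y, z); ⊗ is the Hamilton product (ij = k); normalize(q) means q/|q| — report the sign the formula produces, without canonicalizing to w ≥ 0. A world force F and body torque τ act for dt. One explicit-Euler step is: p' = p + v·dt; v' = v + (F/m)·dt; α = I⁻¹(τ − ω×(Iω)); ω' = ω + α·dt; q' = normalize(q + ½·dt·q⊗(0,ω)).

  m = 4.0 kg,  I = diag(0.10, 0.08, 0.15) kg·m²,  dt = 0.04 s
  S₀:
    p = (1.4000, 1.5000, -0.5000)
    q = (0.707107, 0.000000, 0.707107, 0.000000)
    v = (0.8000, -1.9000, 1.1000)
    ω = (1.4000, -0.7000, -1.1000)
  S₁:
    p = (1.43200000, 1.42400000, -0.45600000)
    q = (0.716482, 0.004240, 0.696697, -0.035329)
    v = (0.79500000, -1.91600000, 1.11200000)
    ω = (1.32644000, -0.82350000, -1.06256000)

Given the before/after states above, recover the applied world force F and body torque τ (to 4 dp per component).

F = (-0.5000, -1.6000, 1.2000)
τ = (-0.1300, -0.1700, 0.1600)

v₁ − v₀ = (-0.00500000, -0.01600000, 0.01200000)
F = m·Δv/dt = (-0.5000, -1.6000, 1.2000)
ω₁ − ω₀ = (-0.07356000, -0.12350000, 0.03744000)
applied torque τ = (-0.1300, -0.1700, 0.1600)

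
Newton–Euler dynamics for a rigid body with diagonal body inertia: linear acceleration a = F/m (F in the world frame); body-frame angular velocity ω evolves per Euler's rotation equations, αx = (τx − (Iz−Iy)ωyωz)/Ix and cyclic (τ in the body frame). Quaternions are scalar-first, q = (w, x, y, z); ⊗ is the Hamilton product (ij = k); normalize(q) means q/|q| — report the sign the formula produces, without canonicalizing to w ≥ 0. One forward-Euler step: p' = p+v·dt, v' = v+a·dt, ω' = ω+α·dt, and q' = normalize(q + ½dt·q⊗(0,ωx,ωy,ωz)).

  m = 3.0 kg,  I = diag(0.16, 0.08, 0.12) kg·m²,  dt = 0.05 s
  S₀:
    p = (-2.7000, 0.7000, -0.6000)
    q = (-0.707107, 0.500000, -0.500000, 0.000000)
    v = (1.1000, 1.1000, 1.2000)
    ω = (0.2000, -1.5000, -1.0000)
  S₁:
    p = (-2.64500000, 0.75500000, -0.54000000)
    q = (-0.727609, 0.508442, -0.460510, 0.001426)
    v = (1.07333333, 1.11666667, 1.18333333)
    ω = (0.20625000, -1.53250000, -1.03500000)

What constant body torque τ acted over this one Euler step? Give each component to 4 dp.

τ = (0.0800, -0.0600, -0.0600)

Δω = ω₁−ω₀ = (0.00625000, -0.03250000, -0.03500000)
ω₀×(Iω₀) = (0.0600, -0.0080, 0.0240)
applied torque τ = (0.0800, -0.0600, -0.0600)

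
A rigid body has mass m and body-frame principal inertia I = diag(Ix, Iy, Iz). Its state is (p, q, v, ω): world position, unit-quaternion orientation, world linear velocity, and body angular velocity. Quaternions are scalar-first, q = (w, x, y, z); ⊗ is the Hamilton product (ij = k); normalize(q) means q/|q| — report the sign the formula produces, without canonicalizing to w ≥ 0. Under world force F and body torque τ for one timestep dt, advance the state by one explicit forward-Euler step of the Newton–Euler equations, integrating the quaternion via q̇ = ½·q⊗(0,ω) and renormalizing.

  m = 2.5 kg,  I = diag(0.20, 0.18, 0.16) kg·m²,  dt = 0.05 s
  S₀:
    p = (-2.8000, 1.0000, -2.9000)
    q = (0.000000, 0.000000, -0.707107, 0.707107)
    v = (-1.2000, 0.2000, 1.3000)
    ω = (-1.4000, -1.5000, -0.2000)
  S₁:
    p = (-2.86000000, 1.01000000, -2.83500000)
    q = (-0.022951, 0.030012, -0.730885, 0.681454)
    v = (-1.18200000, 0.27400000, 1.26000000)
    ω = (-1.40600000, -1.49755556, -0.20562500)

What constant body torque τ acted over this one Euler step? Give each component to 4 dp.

rate change Δω = (-0.00600000, 0.00244444, -0.00562500)
ω₀×(Iω₀) = (-0.0060, 0.0112, -0.0420)
τ = I·(Δω/dt) + ω₀×(Iω₀) = (-0.0300, 0.0200, -0.0600)

τ = (-0.0300, 0.0200, -0.0600)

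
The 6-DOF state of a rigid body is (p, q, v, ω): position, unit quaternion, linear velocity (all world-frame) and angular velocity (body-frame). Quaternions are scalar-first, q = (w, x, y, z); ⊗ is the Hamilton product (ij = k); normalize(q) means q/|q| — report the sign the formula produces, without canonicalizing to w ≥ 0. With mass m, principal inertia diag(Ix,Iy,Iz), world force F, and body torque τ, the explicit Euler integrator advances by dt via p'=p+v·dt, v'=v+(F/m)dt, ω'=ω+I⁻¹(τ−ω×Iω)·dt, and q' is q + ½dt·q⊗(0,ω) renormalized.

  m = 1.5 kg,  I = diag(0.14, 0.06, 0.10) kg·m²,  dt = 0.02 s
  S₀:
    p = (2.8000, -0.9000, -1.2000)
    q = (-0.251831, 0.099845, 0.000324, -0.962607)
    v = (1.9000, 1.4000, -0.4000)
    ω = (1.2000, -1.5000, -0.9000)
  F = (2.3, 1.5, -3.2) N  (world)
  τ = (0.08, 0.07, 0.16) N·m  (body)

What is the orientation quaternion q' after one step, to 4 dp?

q' = (-0.2616, 0.0824, -0.0065, -0.9616)

Hamilton product q⊗(0,ω) = (-0.9856743, -1.7463993, -0.6875214, 0.0764916)
q + ½dt·q⊗(0,ω), renormalized = (-0.2616, 0.0824, -0.0065, -0.9616)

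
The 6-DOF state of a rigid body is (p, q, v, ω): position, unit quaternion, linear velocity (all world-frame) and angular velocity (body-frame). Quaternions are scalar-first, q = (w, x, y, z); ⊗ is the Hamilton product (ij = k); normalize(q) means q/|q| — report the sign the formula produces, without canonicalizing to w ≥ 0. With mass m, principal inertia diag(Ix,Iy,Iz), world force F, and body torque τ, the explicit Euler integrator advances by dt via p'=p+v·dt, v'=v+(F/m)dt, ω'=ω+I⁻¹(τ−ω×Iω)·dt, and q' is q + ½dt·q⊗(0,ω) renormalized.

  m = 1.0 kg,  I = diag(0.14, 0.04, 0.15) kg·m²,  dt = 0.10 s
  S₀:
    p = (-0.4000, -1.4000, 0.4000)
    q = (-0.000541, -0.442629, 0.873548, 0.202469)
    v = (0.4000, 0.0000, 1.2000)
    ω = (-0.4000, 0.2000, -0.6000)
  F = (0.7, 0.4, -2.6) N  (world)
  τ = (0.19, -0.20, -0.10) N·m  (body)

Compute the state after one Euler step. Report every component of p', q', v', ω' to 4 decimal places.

p' = (-0.3600, -1.4000, 0.5200)
q' = (-0.0120, -0.4705, 0.8556, 0.2154)
v' = (0.4700, 0.0400, 0.9400)
ω' = (-0.2549, -0.2940, -0.6720)

gyro term ω×Iω = (-0.0132, -0.0024, 0.0080)
α = I⁻¹(τ − ω×Iω) = (1.4514, -4.9400, -0.7200)
ω' = ω + α·dt = (-0.2549, -0.2940, -0.6720)
Hamilton product q⊗(0,ω) = (-0.2302798, -0.5644062, -0.3466732, 0.2612180)
updated quaternion q' = (-0.0120, -0.4705, 0.8556, 0.2154)
a = (0.7000, 0.4000, -2.6000)
p + v·dt = (-0.3600, -1.4000, 0.5200)
v + (F/m)dt = (0.4700, 0.0400, 0.9400)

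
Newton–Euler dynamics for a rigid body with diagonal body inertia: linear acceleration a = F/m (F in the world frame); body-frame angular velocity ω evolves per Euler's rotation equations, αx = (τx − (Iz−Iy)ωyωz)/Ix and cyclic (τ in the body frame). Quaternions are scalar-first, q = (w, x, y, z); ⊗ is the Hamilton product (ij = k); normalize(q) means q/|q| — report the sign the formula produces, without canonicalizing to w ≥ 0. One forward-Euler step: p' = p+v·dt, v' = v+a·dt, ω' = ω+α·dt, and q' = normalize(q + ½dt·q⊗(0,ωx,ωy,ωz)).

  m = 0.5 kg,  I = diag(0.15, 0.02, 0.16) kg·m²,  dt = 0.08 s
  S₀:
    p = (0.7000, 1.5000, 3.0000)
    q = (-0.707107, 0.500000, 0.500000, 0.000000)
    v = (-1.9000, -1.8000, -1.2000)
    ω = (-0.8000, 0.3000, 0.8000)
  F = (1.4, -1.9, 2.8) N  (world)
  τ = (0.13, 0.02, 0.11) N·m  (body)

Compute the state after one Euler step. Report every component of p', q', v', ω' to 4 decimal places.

p' = (0.5480, 1.3560, 2.9040)
q' = (-0.6963, 0.5380, 0.4750, -0.0006)
v' = (-1.6760, -2.1040, -0.7520)
ω' = (-0.7486, 0.3544, 0.8394)

new position p' = (0.5480, 1.3560, 2.9040)
v' = v + a·dt = (-1.6760, -2.1040, -0.7520)
(τ − ω×Iω)/I = (0.6427, 0.6800, 0.4925)
new body rate ω' = (-0.7486, 0.3544, 0.8394)
q⊗(0,ω) = (0.2500000, 0.9656856, -0.6121321, -0.0156856)
q' = normalize(q + ½dt·q⊗(0,ω)) = (-0.6963, 0.5380, 0.4750, -0.0006)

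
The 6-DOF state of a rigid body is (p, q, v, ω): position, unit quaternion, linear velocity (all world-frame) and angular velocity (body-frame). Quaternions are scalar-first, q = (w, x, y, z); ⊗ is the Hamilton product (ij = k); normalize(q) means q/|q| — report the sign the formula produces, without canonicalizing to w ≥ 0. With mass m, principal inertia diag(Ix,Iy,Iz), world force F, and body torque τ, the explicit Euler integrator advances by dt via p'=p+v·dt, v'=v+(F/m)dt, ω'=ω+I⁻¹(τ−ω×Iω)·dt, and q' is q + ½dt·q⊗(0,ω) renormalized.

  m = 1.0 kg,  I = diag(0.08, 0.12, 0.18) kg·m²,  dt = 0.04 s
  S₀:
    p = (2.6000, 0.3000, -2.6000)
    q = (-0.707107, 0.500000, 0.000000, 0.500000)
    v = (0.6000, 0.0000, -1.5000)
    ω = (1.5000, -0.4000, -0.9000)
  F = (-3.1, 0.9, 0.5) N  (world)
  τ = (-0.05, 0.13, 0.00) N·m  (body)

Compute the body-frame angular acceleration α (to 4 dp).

α = (-0.8950, -0.0417, 0.1333)

ω×(Iω) gyroscopic = (0.0216, 0.1350, -0.0240)
(τ − ω×Iω)/I = (-0.8950, -0.0417, 0.1333)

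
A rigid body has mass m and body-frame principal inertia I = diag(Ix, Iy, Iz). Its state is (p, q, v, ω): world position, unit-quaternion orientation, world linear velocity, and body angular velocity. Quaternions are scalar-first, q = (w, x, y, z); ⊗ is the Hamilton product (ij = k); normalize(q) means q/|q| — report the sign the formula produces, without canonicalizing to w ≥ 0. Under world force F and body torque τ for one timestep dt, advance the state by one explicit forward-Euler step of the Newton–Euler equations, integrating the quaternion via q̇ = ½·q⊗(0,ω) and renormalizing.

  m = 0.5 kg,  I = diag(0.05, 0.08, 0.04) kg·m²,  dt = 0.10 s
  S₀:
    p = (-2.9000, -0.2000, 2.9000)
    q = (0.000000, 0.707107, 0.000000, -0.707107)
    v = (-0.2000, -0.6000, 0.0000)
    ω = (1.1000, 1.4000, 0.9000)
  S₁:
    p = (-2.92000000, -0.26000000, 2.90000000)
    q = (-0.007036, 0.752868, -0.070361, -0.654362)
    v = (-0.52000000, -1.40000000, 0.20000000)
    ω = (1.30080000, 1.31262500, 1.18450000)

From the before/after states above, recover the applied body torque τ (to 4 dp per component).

Δω = ω₁−ω₀ = (0.20080000, -0.08737500, 0.28450000)
τ = I·(Δω/dt) + ω₀×(Iω₀) = (0.0500, -0.0600, 0.1600)

τ = (0.0500, -0.0600, 0.1600)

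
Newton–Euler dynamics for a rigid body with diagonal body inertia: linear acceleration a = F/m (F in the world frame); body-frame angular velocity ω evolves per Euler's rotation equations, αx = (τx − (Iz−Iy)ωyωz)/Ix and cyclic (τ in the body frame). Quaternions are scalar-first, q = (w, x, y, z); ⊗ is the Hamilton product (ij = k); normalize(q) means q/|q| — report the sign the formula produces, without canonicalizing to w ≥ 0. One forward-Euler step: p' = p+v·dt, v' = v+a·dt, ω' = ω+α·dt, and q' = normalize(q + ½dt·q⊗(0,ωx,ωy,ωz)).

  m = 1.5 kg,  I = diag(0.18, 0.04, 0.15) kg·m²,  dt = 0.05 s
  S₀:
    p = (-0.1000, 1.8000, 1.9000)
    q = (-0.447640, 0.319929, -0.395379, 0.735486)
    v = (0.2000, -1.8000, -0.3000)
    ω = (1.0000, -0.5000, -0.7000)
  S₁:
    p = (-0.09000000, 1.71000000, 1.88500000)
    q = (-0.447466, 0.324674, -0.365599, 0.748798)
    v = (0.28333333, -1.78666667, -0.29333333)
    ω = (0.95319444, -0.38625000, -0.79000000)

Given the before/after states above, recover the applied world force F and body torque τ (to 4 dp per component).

F = (2.5000, 0.4000, 0.2000)
τ = (-0.1300, 0.0700, -0.2000)

velocity change Δv = (0.08333333, 0.01333333, 0.00666667)
F = m·Δv/dt = (2.5000, 0.4000, 0.2000)
rate change Δω = (-0.04680556, 0.11375000, -0.09000000)
precession coupling = (0.0385, -0.0210, 0.0700)
τ = I·(Δω/dt) + ω₀×(Iω₀) = (-0.1300, 0.0700, -0.2000)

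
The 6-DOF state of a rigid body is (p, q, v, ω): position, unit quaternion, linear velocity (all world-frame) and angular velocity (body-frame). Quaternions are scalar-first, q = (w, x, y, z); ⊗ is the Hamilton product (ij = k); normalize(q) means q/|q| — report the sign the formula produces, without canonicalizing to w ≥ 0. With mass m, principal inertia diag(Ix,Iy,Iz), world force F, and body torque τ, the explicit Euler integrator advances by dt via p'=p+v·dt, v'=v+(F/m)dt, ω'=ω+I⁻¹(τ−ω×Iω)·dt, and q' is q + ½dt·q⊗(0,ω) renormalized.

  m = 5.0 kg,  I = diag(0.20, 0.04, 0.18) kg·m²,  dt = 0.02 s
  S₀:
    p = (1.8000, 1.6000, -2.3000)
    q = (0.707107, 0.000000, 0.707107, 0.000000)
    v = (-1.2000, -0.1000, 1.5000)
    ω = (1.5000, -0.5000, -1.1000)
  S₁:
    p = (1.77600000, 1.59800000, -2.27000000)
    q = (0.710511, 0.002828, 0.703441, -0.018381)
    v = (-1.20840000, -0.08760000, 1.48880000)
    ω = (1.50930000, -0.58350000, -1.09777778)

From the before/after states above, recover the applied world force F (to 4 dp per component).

F = (-2.1000, 3.1000, -2.8000)

v₁ − v₀ = (-0.00840000, 0.01240000, -0.01120000)
applied force F = (-2.1000, 3.1000, -2.8000)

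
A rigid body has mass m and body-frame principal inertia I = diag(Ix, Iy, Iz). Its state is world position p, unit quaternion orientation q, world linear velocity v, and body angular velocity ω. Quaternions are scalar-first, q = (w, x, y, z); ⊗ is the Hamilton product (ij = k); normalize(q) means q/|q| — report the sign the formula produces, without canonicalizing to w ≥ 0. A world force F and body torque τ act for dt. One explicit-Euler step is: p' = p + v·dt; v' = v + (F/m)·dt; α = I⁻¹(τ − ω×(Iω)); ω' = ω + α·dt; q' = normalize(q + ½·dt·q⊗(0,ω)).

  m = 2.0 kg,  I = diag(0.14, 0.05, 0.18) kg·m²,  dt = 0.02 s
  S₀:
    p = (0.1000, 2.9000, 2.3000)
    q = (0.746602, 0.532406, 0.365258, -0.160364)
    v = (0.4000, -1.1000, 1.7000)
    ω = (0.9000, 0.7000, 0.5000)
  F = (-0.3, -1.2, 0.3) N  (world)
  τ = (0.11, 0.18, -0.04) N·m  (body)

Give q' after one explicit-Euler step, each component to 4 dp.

2q̇ = q⊗(0,ω) = (-0.6546640, 0.9668256, 0.1120908, 0.4172530)
q' = normalize(q + ½dt·q⊗(0,ω)) = (0.7400, 0.5420, 0.3664, -0.1562)

q' = (0.7400, 0.5420, 0.3664, -0.1562)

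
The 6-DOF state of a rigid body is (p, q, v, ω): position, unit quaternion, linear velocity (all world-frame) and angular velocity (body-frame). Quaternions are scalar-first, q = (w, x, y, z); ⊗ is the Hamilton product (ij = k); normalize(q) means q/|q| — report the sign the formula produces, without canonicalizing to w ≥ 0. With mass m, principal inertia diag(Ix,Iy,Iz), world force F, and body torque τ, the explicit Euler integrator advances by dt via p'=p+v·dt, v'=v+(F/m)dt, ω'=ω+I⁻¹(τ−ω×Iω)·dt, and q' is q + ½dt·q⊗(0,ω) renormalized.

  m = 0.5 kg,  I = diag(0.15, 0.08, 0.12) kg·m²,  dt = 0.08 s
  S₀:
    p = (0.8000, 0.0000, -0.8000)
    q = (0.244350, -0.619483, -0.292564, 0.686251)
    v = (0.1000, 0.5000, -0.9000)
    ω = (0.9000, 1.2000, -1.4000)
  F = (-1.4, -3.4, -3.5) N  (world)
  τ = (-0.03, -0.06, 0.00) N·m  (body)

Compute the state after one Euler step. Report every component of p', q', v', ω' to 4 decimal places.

angular accel α = (0.2480, -0.2775, 0.6300)
ω + α·dt = (0.9198, 1.1778, -1.3496)
q⊗(0,ω) = (1.8693629, -0.1939966, 0.0435697, -0.8221620)
updated quaternion q' = (0.3181, -0.6251, -0.2898, 0.6512)
a = F/m = (-2.8000, -6.8000, -7.0000)
p + v·dt = (0.8080, 0.0400, -0.8720)
new velocity v' = (-0.1240, -0.0440, -1.4600)

p' = (0.8080, 0.0400, -0.8720)
q' = (0.3181, -0.6251, -0.2898, 0.6512)
v' = (-0.1240, -0.0440, -1.4600)
ω' = (0.9198, 1.1778, -1.3496)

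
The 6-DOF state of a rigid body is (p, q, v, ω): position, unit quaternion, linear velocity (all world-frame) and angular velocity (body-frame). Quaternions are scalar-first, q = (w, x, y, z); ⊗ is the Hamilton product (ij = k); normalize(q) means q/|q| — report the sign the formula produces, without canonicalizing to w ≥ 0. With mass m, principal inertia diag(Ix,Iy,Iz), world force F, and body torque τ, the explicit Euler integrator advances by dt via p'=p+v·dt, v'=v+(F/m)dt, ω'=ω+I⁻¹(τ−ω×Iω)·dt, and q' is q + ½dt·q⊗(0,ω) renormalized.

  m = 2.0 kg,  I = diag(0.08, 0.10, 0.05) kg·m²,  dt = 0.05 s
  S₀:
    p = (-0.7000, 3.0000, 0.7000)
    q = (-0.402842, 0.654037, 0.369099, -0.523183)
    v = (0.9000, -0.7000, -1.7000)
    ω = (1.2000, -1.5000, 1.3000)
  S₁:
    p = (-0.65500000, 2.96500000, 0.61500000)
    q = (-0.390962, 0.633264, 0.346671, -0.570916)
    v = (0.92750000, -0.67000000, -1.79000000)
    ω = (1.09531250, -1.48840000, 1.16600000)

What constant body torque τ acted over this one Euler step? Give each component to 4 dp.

τ = (-0.0700, 0.0700, -0.1700)

Δω = ω₁−ω₀ = (-0.10468750, 0.01160000, -0.13400000)
gyro term ω₀×Iω₀ = (0.0975, 0.0468, -0.0360)
applied torque τ = (-0.0700, 0.0700, -0.1700)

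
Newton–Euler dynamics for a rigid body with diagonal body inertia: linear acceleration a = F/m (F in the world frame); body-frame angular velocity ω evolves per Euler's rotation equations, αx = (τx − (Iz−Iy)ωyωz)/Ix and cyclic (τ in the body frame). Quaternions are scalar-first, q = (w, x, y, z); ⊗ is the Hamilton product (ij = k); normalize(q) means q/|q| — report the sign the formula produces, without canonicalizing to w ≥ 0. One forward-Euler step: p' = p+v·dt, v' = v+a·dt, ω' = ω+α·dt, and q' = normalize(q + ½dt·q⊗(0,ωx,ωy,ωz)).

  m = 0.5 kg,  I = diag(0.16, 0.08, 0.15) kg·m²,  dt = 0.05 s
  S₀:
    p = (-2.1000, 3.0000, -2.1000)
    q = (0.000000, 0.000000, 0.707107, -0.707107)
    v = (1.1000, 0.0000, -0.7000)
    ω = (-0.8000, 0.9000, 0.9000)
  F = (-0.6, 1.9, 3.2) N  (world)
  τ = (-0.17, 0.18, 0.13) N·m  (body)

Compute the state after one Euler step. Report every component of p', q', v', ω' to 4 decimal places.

precession coupling ω×(Iω) = (0.0567, -0.0072, 0.0576)
(τ − ω×Iω)/I = (-1.4169, 2.3400, 0.4827)
new body rate ω' = (-0.8708, 1.0170, 0.9241)
Hamilton product q⊗(0,ω) = (0.0000000, 1.2727926, 0.5656856, 0.5656856)
q' = normalize(q + ½dt·q⊗(0,ω)) = (0.0000, 0.0318, 0.7207, -0.6925)
p + v·dt = (-2.0450, 3.0000, -2.1350)
new velocity v' = (1.0400, 0.1900, -0.3800)

p' = (-2.0450, 3.0000, -2.1350)
q' = (0.0000, 0.0318, 0.7207, -0.6925)
v' = (1.0400, 0.1900, -0.3800)
ω' = (-0.8708, 1.0170, 0.9241)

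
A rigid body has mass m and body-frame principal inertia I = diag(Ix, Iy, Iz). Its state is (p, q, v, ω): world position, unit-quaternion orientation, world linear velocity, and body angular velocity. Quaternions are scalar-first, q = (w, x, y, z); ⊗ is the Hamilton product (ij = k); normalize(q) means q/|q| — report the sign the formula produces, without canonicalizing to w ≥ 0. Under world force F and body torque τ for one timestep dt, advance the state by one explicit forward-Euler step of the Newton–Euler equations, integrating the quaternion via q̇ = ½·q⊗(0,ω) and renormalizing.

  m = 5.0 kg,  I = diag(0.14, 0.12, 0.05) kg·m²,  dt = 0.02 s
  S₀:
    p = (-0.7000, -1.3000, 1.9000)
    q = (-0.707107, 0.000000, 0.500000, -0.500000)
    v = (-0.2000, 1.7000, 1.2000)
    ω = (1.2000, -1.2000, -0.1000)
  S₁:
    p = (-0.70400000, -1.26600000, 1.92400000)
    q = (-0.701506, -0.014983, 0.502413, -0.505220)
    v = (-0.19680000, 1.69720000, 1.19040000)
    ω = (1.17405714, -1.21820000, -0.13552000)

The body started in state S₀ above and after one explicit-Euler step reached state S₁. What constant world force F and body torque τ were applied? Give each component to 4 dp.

F = (0.8000, -0.7000, -2.4000)
τ = (-0.1900, -0.1200, -0.0600)

ω₁ − ω₀ = (-0.02594286, -0.01820000, -0.03552000)
applied torque τ = (-0.1900, -0.1200, -0.0600)
Δv = v₁−v₀ = (0.00320000, -0.00280000, -0.00960000)
m·(v₁−v₀)/dt = (0.8000, -0.7000, -2.4000)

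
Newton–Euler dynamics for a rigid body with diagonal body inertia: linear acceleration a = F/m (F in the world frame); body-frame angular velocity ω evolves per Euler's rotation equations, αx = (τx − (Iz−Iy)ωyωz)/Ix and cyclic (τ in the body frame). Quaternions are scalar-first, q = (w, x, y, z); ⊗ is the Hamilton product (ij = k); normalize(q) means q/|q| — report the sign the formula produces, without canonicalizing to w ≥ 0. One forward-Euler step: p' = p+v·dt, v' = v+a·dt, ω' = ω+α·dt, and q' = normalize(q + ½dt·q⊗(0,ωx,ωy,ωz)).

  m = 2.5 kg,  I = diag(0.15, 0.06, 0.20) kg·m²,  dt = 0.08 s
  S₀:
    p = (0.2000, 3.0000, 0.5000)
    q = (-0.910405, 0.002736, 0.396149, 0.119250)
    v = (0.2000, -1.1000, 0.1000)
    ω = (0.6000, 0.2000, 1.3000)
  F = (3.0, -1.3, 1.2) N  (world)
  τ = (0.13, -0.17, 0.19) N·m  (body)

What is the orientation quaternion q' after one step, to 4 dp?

q' = (-0.9183, 0.0005, 0.3909, 0.0623)

Hamilton product q⊗(0,ω) = (-0.2358964, -0.0550993, -0.1140878, -1.4206687)
q + ½dt·q⊗(0,ω), renormalized = (-0.9183, 0.0005, 0.3909, 0.0623)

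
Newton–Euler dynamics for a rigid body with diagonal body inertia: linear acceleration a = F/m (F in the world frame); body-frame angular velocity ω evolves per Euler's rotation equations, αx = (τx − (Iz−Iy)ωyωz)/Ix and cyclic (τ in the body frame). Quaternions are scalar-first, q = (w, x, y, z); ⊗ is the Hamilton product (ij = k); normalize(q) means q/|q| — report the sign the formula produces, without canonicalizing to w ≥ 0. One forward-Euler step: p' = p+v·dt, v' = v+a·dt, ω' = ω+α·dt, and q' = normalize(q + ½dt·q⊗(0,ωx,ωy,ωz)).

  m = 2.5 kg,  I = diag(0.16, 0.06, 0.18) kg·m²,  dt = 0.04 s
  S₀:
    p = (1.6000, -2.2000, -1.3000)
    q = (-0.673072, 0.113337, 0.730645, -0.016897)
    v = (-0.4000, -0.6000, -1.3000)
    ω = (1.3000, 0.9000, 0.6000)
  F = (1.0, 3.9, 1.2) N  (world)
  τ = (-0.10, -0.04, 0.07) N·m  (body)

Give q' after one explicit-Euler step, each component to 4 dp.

Hamilton product q⊗(0,ω) = (-0.7947804, -0.4213993, -0.6957331, -1.2516784)
q' = normalize(q + ½dt·q⊗(0,ω)) = (-0.6886, 0.1048, 0.7163, -0.0419)

q' = (-0.6886, 0.1048, 0.7163, -0.0419)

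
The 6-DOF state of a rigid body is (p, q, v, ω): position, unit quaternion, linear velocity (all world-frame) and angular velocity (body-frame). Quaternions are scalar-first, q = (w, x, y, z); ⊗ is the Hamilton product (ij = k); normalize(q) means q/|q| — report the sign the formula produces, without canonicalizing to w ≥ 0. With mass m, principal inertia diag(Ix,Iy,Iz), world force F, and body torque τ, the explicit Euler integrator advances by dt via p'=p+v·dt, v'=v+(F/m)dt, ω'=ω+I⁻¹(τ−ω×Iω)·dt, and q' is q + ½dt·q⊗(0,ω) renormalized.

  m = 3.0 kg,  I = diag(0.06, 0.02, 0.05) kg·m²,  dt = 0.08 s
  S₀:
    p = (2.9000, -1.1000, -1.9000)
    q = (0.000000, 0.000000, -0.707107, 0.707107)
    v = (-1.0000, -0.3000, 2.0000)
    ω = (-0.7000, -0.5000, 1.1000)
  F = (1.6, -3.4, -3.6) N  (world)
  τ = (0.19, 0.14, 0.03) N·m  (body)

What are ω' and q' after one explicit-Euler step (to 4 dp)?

gyro term ω×Iω = (-0.0165, -0.0077, -0.0140)
α = I⁻¹(τ − ω×Iω) = (3.4417, 7.3850, 0.8800)
ω + α·dt = (-0.4247, 0.0908, 1.1704)
Hamilton product q⊗(0,ω) = (-1.1313712, -0.4242642, -0.4949749, -0.4949749)
q' = normalize(q + ½dt·q⊗(0,ω)) = (-0.0452, -0.0169, -0.7258, 0.6862)

ω' = (-0.4247, 0.0908, 1.1704)
q' = (-0.0452, -0.0169, -0.7258, 0.6862)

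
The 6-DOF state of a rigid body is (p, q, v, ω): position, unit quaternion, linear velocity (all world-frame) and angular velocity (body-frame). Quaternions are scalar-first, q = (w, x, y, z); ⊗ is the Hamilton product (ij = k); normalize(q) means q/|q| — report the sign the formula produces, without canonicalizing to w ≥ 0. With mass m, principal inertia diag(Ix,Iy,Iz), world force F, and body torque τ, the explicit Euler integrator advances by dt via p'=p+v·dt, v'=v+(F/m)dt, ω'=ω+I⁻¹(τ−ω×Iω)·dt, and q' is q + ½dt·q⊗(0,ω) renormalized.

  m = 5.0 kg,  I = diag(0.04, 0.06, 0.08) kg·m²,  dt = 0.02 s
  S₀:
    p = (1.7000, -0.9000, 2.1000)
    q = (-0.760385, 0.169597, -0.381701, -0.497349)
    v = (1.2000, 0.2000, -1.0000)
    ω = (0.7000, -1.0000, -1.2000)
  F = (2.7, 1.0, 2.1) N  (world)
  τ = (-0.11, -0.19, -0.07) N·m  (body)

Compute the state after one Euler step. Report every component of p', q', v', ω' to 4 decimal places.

gyro term ω×Iω = (0.0240, 0.0336, -0.0140)
angular accel α = (-3.3500, -3.7267, -0.7000)
ω + α·dt = (0.6330, -1.0745, -1.2140)
Hamilton product q⊗(0,ω) = (-1.0972377, -0.5715773, 0.6157571, 1.0100557)
q' = normalize(q + ½dt·q⊗(0,ω)) = (-0.7712, 0.1639, -0.3755, -0.4872)
a = F/m = (0.5400, 0.2000, 0.4200)
new position p' = (1.7240, -0.8960, 2.0800)
v' = v + a·dt = (1.2108, 0.2040, -0.9916)

p' = (1.7240, -0.8960, 2.0800)
q' = (-0.7712, 0.1639, -0.3755, -0.4872)
v' = (1.2108, 0.2040, -0.9916)
ω' = (0.6330, -1.0745, -1.2140)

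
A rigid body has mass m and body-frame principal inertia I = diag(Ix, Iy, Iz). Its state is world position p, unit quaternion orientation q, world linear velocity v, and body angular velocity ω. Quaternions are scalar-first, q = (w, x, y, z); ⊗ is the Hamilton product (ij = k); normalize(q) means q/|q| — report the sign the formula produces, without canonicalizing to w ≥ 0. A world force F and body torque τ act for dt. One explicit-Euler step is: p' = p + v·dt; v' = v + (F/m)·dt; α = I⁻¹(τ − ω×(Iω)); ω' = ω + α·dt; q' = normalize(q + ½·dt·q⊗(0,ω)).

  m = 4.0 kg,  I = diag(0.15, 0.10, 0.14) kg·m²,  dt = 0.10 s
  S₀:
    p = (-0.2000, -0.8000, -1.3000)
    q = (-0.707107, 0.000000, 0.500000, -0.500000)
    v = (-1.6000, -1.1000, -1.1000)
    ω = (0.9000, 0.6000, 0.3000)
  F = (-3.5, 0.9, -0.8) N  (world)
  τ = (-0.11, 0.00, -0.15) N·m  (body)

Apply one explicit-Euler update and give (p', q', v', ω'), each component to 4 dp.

p' = (-0.3600, -0.9100, -1.4100)
q' = (-0.7135, -0.0093, 0.4556, -0.5323)
v' = (-1.6875, -1.0775, -1.1200)
ω' = (0.8219, 0.5973, 0.2121)

a = F/m = (-0.8750, 0.2250, -0.2000)
p + v·dt = (-0.3600, -0.9100, -1.4100)
new velocity v' = (-1.6875, -1.0775, -1.1200)
(τ − ω×Iω)/I = (-0.7813, -0.0270, -0.8786)
new body rate ω' = (0.8219, 0.5973, 0.2121)
2q̇ = q⊗(0,ω) = (-0.1500000, -0.1863963, -0.8742642, -0.6621321)
updated quaternion q' = (-0.7135, -0.0093, 0.4556, -0.5323)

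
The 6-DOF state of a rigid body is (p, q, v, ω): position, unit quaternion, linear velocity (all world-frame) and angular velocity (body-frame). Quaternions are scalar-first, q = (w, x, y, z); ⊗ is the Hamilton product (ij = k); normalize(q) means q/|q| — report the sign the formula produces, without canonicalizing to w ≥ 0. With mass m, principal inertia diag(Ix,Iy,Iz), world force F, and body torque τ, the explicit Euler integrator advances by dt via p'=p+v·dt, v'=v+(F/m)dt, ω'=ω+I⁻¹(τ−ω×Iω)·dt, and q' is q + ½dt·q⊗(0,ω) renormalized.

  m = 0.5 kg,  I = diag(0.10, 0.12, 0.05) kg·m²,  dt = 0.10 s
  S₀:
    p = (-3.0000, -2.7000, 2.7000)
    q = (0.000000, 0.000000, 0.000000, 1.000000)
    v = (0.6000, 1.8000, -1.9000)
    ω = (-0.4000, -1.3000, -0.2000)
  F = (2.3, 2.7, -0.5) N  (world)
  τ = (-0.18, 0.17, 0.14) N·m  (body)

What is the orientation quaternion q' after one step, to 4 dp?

q' = (0.0100, 0.0648, -0.0200, 0.9976)

Hamilton product q⊗(0,ω) = (0.2000000, 1.3000000, -0.4000000, 0.0000000)
q + ½dt·q⊗(0,ω), renormalized = (0.0100, 0.0648, -0.0200, 0.9976)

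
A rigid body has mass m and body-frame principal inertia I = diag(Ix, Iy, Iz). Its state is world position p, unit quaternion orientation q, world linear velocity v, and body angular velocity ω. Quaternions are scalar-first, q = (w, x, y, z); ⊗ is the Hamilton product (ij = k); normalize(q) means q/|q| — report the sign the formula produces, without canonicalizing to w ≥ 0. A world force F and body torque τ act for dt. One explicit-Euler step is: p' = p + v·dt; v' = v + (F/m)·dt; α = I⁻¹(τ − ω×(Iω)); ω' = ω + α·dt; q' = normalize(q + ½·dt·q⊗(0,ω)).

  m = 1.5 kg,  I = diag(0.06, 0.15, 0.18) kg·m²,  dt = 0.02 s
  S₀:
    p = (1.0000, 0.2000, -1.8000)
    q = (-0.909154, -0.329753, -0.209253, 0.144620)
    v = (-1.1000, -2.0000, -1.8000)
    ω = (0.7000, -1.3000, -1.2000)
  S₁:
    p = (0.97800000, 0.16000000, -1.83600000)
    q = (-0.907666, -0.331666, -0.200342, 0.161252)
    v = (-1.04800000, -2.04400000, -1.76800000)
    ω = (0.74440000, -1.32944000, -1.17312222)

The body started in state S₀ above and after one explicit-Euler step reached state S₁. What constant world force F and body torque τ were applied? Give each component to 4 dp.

F = (3.9000, -3.3000, 2.4000)
τ = (0.1800, -0.1200, 0.1600)

v₁ − v₀ = (0.05200000, -0.04400000, 0.03200000)
applied force F = (3.9000, -3.3000, 2.4000)
Δω = ω₁−ω₀ = (0.04440000, -0.02944000, 0.02687778)
ω₀×(Iω₀) = (0.0468, 0.1008, -0.0819)
applied torque τ = (0.1800, -0.1200, 0.1600)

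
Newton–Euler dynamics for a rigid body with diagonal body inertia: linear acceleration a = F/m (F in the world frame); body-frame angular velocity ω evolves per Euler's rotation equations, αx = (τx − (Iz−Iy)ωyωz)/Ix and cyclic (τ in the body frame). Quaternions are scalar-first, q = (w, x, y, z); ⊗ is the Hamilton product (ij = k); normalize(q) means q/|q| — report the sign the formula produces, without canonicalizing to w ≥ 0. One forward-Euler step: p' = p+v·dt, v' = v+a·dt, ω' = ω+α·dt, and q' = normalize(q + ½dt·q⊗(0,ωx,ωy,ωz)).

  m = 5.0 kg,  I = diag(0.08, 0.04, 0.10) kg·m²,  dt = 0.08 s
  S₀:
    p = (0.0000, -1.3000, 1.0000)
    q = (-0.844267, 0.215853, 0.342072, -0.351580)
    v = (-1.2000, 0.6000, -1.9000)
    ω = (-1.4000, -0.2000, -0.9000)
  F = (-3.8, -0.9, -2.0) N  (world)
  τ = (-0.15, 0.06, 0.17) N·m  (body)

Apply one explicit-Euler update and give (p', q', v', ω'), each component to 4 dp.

p' = (-0.0960, -1.2520, 0.8480)
q' = (-0.8402, 0.2474, 0.3754, -0.3031)
v' = (-1.2608, 0.5856, -1.9320)
ω' = (-1.5608, -0.0296, -0.7550)

p + v·dt = (-0.0960, -1.2520, 0.8480)
new velocity v' = (-1.2608, 0.5856, -1.9320)
gyro term ω×Iω = (0.0108, -0.0252, -0.0112)
angular accel α = (-2.0100, 2.1300, 1.8120)
ω' = ω + α·dt = (-1.5608, -0.0296, -0.7550)
2q̇ = q⊗(0,ω) = (0.0541866, 0.8037930, 0.8553331, 1.1955705)
updated quaternion q' = (-0.8402, 0.2474, 0.3754, -0.3031)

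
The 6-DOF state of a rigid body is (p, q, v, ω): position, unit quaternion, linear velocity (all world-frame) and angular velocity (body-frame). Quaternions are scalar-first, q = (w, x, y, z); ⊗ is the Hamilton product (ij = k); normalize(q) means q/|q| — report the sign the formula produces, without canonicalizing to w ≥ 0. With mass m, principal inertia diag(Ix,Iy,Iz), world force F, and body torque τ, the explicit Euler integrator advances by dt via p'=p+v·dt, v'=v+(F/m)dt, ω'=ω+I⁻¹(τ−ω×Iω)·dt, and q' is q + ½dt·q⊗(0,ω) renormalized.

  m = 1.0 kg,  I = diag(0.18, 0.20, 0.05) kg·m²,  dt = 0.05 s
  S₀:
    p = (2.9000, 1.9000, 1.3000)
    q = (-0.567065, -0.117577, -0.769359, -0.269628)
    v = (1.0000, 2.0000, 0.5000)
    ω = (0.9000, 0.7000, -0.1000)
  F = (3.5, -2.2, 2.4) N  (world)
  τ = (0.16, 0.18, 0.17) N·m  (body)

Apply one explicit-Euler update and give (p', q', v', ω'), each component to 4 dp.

new position p' = (2.9500, 2.0000, 1.3250)
v' = v + a·dt = (1.1750, 1.8900, 0.6200)
angular accel α = (0.8306, 0.9585, 3.1480)
new body rate ω' = (0.9415, 0.7479, 0.0574)
2q̇ = q⊗(0,ω) = (0.6174078, -0.2446830, -0.6513684, 0.6668257)
q' = normalize(q + ½dt·q⊗(0,ω)) = (-0.5514, -0.1236, -0.7853, -0.2529)

p' = (2.9500, 2.0000, 1.3250)
q' = (-0.5514, -0.1236, -0.7853, -0.2529)
v' = (1.1750, 1.8900, 0.6200)
ω' = (0.9415, 0.7479, 0.0574)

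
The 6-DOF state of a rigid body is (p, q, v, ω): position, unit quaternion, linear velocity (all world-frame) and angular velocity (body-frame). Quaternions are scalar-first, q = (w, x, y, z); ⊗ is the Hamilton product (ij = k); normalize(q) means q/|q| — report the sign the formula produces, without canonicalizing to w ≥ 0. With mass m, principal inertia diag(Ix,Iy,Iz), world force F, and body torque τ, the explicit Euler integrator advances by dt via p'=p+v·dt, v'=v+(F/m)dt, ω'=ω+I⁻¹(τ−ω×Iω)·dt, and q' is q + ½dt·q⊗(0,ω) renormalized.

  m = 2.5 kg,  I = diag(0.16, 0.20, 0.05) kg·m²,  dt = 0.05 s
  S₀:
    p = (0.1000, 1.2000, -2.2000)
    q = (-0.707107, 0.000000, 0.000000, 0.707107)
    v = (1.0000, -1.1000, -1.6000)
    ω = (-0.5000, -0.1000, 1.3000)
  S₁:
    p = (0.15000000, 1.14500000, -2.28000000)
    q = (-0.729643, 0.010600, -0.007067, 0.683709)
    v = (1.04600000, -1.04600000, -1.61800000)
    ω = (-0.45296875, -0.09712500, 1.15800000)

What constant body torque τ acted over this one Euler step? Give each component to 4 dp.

τ = (0.1700, -0.0600, -0.1400)

rate change Δω = (0.04703125, 0.00287500, -0.14200000)
gyro term ω₀×Iω₀ = (0.0195, -0.0715, 0.0020)
I·α + gyro = (0.1700, -0.0600, -0.1400)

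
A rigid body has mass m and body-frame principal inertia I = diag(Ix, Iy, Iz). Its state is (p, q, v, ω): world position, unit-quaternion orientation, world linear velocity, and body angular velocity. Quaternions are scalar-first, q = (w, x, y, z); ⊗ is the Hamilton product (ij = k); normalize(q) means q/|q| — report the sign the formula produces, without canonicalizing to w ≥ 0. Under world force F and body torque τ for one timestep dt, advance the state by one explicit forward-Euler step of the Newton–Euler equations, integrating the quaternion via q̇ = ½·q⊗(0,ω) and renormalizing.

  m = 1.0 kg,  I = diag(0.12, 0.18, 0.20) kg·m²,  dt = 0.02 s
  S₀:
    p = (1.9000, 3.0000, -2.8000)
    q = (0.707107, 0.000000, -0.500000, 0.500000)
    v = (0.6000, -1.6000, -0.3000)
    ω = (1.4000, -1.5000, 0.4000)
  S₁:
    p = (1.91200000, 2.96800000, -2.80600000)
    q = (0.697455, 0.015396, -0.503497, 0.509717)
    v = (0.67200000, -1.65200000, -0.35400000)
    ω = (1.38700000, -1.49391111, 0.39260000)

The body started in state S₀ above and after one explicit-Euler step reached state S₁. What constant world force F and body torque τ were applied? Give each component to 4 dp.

velocity change Δv = (0.07200000, -0.05200000, -0.05400000)
applied force F = (3.6000, -2.6000, -2.7000)
Δω = ω₁−ω₀ = (-0.01300000, 0.00608889, -0.00740000)
τ = I·(Δω/dt) + ω₀×(Iω₀) = (-0.0900, 0.0100, -0.2000)

F = (3.6000, -2.6000, -2.7000)
τ = (-0.0900, 0.0100, -0.2000)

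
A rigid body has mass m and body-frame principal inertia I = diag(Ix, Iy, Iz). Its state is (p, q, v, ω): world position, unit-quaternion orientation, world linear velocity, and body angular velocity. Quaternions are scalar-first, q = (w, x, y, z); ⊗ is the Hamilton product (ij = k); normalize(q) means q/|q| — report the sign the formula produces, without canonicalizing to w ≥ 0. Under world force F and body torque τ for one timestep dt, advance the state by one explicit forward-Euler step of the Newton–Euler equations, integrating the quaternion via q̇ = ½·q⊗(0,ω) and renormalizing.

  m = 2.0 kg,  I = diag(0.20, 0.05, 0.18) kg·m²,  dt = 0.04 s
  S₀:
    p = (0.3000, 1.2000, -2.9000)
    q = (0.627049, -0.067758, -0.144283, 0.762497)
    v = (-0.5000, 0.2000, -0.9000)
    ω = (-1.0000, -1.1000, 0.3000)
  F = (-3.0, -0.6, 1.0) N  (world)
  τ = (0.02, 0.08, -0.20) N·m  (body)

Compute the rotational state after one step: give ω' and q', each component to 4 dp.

α = I⁻¹(τ − ω×Iω) = (0.3145, 1.7200, -0.1944)
ω + α·dt = (-0.9874, -1.0312, 0.2922)
2q̇ = q⊗(0,ω) = (-0.4552184, 0.1684128, -1.4319235, 0.1183655)
updated quaternion q' = (0.6177, -0.0644, -0.1728, 0.7645)

ω' = (-0.9874, -1.0312, 0.2922)
q' = (0.6177, -0.0644, -0.1728, 0.7645)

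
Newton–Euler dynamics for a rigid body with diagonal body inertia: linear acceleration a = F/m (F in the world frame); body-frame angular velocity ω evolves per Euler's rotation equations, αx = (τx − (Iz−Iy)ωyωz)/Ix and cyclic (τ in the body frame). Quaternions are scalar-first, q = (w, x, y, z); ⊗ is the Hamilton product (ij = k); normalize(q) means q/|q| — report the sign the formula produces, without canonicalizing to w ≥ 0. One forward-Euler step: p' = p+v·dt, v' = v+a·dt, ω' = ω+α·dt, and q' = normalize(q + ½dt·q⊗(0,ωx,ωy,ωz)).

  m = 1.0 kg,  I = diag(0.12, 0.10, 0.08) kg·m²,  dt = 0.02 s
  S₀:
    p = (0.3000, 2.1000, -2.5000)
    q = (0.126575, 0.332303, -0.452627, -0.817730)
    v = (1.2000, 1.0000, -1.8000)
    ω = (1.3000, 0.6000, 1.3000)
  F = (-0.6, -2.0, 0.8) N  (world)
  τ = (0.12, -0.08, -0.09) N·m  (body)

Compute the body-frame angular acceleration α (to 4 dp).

gyro term ω×Iω = (-0.0156, 0.0676, -0.0156)
angular accel α = (1.1300, -1.4760, -0.9300)

α = (1.1300, -1.4760, -0.9300)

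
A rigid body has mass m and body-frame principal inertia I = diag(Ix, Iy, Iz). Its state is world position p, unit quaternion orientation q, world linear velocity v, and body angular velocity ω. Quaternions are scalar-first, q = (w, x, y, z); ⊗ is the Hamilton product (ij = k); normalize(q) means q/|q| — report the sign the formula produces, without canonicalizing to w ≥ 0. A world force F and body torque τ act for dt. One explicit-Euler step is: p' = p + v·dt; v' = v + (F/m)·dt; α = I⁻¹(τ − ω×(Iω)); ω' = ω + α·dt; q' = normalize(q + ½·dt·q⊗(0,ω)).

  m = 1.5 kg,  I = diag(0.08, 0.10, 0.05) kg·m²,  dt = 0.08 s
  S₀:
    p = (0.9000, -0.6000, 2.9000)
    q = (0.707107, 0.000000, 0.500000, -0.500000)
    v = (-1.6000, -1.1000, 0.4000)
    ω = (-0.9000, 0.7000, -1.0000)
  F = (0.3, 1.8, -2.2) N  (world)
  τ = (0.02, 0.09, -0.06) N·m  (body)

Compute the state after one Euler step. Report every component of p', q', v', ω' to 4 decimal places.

p' = (0.7720, -0.6880, 2.9320)
q' = (0.6719, -0.0314, 0.5368, -0.5093)
v' = (-1.5840, -1.0040, 0.2827)
ω' = (-0.9150, 0.7504, -1.0758)

α = I⁻¹(τ − ω×Iω) = (-0.1875, 0.6300, -0.9480)
ω + α·dt = (-0.9150, 0.7504, -1.0758)
2q̇ = q⊗(0,ω) = (-0.8500000, -0.7863963, 0.9449749, -0.2571070)
q + ½dt·q⊗(0,ω), renormalized = (0.6719, -0.0314, 0.5368, -0.5093)
p' = p + v·dt = (0.7720, -0.6880, 2.9320)
new velocity v' = (-1.5840, -1.0040, 0.2827)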